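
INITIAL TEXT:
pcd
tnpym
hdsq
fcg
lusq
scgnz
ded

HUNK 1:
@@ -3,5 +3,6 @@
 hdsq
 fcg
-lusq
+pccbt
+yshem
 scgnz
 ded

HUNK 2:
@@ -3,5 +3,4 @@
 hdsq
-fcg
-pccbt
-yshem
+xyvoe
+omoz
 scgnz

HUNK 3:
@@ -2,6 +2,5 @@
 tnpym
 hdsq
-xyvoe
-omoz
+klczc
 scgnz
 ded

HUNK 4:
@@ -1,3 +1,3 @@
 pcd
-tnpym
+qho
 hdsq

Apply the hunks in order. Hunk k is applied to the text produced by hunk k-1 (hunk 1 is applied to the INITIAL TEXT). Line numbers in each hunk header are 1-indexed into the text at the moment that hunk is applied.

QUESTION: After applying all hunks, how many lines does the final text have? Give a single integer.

Hunk 1: at line 3 remove [lusq] add [pccbt,yshem] -> 8 lines: pcd tnpym hdsq fcg pccbt yshem scgnz ded
Hunk 2: at line 3 remove [fcg,pccbt,yshem] add [xyvoe,omoz] -> 7 lines: pcd tnpym hdsq xyvoe omoz scgnz ded
Hunk 3: at line 2 remove [xyvoe,omoz] add [klczc] -> 6 lines: pcd tnpym hdsq klczc scgnz ded
Hunk 4: at line 1 remove [tnpym] add [qho] -> 6 lines: pcd qho hdsq klczc scgnz ded
Final line count: 6

Answer: 6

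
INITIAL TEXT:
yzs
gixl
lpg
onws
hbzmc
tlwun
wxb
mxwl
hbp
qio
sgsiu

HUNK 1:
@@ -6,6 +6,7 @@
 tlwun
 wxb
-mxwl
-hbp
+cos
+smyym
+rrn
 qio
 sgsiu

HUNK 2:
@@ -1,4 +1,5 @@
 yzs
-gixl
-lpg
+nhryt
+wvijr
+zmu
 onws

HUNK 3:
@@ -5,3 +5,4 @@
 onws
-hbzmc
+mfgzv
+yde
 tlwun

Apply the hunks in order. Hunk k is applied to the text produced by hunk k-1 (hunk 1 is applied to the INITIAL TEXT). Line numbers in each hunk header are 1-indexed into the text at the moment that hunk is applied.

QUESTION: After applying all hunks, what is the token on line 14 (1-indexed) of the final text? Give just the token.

Hunk 1: at line 6 remove [mxwl,hbp] add [cos,smyym,rrn] -> 12 lines: yzs gixl lpg onws hbzmc tlwun wxb cos smyym rrn qio sgsiu
Hunk 2: at line 1 remove [gixl,lpg] add [nhryt,wvijr,zmu] -> 13 lines: yzs nhryt wvijr zmu onws hbzmc tlwun wxb cos smyym rrn qio sgsiu
Hunk 3: at line 5 remove [hbzmc] add [mfgzv,yde] -> 14 lines: yzs nhryt wvijr zmu onws mfgzv yde tlwun wxb cos smyym rrn qio sgsiu
Final line 14: sgsiu

Answer: sgsiu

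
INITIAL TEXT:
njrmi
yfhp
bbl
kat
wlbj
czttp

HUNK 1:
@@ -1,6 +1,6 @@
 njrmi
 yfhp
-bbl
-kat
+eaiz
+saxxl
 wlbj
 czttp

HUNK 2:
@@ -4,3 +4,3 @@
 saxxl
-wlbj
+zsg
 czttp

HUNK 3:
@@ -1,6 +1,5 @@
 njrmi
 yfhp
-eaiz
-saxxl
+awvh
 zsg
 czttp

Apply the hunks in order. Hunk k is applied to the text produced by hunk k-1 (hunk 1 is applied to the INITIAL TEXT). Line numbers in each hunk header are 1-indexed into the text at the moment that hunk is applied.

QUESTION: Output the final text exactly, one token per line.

Hunk 1: at line 1 remove [bbl,kat] add [eaiz,saxxl] -> 6 lines: njrmi yfhp eaiz saxxl wlbj czttp
Hunk 2: at line 4 remove [wlbj] add [zsg] -> 6 lines: njrmi yfhp eaiz saxxl zsg czttp
Hunk 3: at line 1 remove [eaiz,saxxl] add [awvh] -> 5 lines: njrmi yfhp awvh zsg czttp

Answer: njrmi
yfhp
awvh
zsg
czttp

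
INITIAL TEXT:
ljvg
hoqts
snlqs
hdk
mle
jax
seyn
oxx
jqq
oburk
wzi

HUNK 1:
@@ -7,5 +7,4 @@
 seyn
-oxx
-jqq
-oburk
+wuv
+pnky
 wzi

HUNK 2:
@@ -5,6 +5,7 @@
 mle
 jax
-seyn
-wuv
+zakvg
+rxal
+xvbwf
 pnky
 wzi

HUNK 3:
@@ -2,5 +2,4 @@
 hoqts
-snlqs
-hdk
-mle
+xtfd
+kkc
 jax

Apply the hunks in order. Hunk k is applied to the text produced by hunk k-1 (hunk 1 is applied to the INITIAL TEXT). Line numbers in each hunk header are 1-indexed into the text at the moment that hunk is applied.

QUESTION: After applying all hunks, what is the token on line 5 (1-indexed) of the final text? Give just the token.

Answer: jax

Derivation:
Hunk 1: at line 7 remove [oxx,jqq,oburk] add [wuv,pnky] -> 10 lines: ljvg hoqts snlqs hdk mle jax seyn wuv pnky wzi
Hunk 2: at line 5 remove [seyn,wuv] add [zakvg,rxal,xvbwf] -> 11 lines: ljvg hoqts snlqs hdk mle jax zakvg rxal xvbwf pnky wzi
Hunk 3: at line 2 remove [snlqs,hdk,mle] add [xtfd,kkc] -> 10 lines: ljvg hoqts xtfd kkc jax zakvg rxal xvbwf pnky wzi
Final line 5: jax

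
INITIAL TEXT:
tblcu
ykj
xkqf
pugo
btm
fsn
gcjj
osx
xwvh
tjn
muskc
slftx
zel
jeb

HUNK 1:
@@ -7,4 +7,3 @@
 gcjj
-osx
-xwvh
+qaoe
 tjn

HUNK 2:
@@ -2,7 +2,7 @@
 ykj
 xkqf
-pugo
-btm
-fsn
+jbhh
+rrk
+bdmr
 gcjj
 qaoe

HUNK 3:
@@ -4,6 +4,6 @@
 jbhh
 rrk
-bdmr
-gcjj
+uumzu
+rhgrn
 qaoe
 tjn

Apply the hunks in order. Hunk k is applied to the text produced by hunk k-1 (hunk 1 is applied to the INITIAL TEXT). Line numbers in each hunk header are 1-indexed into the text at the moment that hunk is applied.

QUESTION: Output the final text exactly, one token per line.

Hunk 1: at line 7 remove [osx,xwvh] add [qaoe] -> 13 lines: tblcu ykj xkqf pugo btm fsn gcjj qaoe tjn muskc slftx zel jeb
Hunk 2: at line 2 remove [pugo,btm,fsn] add [jbhh,rrk,bdmr] -> 13 lines: tblcu ykj xkqf jbhh rrk bdmr gcjj qaoe tjn muskc slftx zel jeb
Hunk 3: at line 4 remove [bdmr,gcjj] add [uumzu,rhgrn] -> 13 lines: tblcu ykj xkqf jbhh rrk uumzu rhgrn qaoe tjn muskc slftx zel jeb

Answer: tblcu
ykj
xkqf
jbhh
rrk
uumzu
rhgrn
qaoe
tjn
muskc
slftx
zel
jeb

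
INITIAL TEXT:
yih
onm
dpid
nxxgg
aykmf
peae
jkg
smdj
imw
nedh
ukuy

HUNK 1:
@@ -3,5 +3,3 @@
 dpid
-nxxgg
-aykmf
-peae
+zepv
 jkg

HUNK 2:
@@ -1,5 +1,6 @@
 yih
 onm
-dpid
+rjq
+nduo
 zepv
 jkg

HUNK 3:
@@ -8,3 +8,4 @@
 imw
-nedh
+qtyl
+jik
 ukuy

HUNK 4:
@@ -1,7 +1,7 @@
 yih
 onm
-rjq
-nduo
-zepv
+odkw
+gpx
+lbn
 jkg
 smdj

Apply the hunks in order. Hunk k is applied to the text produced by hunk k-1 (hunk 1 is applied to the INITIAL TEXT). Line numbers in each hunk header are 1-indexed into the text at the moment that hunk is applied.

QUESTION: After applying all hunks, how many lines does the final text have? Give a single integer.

Answer: 11

Derivation:
Hunk 1: at line 3 remove [nxxgg,aykmf,peae] add [zepv] -> 9 lines: yih onm dpid zepv jkg smdj imw nedh ukuy
Hunk 2: at line 1 remove [dpid] add [rjq,nduo] -> 10 lines: yih onm rjq nduo zepv jkg smdj imw nedh ukuy
Hunk 3: at line 8 remove [nedh] add [qtyl,jik] -> 11 lines: yih onm rjq nduo zepv jkg smdj imw qtyl jik ukuy
Hunk 4: at line 1 remove [rjq,nduo,zepv] add [odkw,gpx,lbn] -> 11 lines: yih onm odkw gpx lbn jkg smdj imw qtyl jik ukuy
Final line count: 11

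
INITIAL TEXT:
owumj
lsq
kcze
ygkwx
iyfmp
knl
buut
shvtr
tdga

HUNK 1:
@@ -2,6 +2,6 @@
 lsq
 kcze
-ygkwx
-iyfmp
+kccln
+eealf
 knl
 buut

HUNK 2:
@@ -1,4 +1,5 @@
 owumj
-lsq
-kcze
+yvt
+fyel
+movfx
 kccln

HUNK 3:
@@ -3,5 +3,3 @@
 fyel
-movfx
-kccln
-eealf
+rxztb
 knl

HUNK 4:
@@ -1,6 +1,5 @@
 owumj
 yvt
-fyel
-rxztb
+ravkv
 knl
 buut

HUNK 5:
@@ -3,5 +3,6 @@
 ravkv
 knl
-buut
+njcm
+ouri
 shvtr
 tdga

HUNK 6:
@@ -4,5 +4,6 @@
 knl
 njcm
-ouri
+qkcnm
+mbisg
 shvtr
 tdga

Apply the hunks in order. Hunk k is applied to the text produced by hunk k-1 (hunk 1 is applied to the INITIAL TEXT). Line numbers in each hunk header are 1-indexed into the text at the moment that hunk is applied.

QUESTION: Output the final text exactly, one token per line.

Answer: owumj
yvt
ravkv
knl
njcm
qkcnm
mbisg
shvtr
tdga

Derivation:
Hunk 1: at line 2 remove [ygkwx,iyfmp] add [kccln,eealf] -> 9 lines: owumj lsq kcze kccln eealf knl buut shvtr tdga
Hunk 2: at line 1 remove [lsq,kcze] add [yvt,fyel,movfx] -> 10 lines: owumj yvt fyel movfx kccln eealf knl buut shvtr tdga
Hunk 3: at line 3 remove [movfx,kccln,eealf] add [rxztb] -> 8 lines: owumj yvt fyel rxztb knl buut shvtr tdga
Hunk 4: at line 1 remove [fyel,rxztb] add [ravkv] -> 7 lines: owumj yvt ravkv knl buut shvtr tdga
Hunk 5: at line 3 remove [buut] add [njcm,ouri] -> 8 lines: owumj yvt ravkv knl njcm ouri shvtr tdga
Hunk 6: at line 4 remove [ouri] add [qkcnm,mbisg] -> 9 lines: owumj yvt ravkv knl njcm qkcnm mbisg shvtr tdga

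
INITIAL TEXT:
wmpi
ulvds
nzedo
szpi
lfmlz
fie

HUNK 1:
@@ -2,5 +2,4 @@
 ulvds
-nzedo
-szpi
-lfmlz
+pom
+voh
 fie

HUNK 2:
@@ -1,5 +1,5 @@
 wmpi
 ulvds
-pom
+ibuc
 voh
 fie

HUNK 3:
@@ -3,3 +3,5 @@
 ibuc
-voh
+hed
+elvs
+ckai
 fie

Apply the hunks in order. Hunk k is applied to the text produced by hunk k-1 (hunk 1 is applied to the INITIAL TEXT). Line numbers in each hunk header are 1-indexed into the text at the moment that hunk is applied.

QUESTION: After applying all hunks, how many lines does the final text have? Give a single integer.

Hunk 1: at line 2 remove [nzedo,szpi,lfmlz] add [pom,voh] -> 5 lines: wmpi ulvds pom voh fie
Hunk 2: at line 1 remove [pom] add [ibuc] -> 5 lines: wmpi ulvds ibuc voh fie
Hunk 3: at line 3 remove [voh] add [hed,elvs,ckai] -> 7 lines: wmpi ulvds ibuc hed elvs ckai fie
Final line count: 7

Answer: 7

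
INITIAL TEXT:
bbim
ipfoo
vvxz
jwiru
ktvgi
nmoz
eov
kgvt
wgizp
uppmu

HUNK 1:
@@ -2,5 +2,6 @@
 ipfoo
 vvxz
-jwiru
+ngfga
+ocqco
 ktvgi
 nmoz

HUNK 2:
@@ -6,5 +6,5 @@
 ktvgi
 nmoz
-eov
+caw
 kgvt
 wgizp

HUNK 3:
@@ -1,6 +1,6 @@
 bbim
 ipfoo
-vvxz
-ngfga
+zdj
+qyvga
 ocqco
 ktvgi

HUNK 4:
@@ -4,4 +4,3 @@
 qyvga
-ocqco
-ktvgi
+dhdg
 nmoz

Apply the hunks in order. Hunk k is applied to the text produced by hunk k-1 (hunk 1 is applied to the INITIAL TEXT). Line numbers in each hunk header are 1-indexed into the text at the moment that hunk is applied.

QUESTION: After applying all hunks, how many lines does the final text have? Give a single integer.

Answer: 10

Derivation:
Hunk 1: at line 2 remove [jwiru] add [ngfga,ocqco] -> 11 lines: bbim ipfoo vvxz ngfga ocqco ktvgi nmoz eov kgvt wgizp uppmu
Hunk 2: at line 6 remove [eov] add [caw] -> 11 lines: bbim ipfoo vvxz ngfga ocqco ktvgi nmoz caw kgvt wgizp uppmu
Hunk 3: at line 1 remove [vvxz,ngfga] add [zdj,qyvga] -> 11 lines: bbim ipfoo zdj qyvga ocqco ktvgi nmoz caw kgvt wgizp uppmu
Hunk 4: at line 4 remove [ocqco,ktvgi] add [dhdg] -> 10 lines: bbim ipfoo zdj qyvga dhdg nmoz caw kgvt wgizp uppmu
Final line count: 10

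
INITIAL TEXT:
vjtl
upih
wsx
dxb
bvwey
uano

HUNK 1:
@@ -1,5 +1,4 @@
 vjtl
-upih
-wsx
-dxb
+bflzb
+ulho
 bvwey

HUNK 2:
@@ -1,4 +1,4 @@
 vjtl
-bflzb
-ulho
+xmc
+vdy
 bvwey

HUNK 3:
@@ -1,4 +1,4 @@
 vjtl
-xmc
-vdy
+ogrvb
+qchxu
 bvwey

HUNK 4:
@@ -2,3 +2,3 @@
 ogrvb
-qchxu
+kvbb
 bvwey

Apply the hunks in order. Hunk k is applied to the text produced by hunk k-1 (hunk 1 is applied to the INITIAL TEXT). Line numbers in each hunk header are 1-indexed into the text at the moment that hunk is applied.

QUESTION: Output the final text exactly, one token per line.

Hunk 1: at line 1 remove [upih,wsx,dxb] add [bflzb,ulho] -> 5 lines: vjtl bflzb ulho bvwey uano
Hunk 2: at line 1 remove [bflzb,ulho] add [xmc,vdy] -> 5 lines: vjtl xmc vdy bvwey uano
Hunk 3: at line 1 remove [xmc,vdy] add [ogrvb,qchxu] -> 5 lines: vjtl ogrvb qchxu bvwey uano
Hunk 4: at line 2 remove [qchxu] add [kvbb] -> 5 lines: vjtl ogrvb kvbb bvwey uano

Answer: vjtl
ogrvb
kvbb
bvwey
uano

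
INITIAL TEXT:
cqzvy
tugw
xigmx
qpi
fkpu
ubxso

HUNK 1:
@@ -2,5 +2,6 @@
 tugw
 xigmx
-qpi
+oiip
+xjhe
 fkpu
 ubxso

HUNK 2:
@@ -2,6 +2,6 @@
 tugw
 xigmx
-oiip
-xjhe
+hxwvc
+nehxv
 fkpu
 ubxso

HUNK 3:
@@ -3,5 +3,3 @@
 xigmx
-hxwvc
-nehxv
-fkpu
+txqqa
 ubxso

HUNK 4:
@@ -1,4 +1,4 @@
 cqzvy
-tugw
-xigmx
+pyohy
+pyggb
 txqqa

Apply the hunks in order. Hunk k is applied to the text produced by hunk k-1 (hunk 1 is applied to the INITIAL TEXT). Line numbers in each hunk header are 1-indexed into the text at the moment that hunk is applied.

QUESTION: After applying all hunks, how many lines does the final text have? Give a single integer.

Answer: 5

Derivation:
Hunk 1: at line 2 remove [qpi] add [oiip,xjhe] -> 7 lines: cqzvy tugw xigmx oiip xjhe fkpu ubxso
Hunk 2: at line 2 remove [oiip,xjhe] add [hxwvc,nehxv] -> 7 lines: cqzvy tugw xigmx hxwvc nehxv fkpu ubxso
Hunk 3: at line 3 remove [hxwvc,nehxv,fkpu] add [txqqa] -> 5 lines: cqzvy tugw xigmx txqqa ubxso
Hunk 4: at line 1 remove [tugw,xigmx] add [pyohy,pyggb] -> 5 lines: cqzvy pyohy pyggb txqqa ubxso
Final line count: 5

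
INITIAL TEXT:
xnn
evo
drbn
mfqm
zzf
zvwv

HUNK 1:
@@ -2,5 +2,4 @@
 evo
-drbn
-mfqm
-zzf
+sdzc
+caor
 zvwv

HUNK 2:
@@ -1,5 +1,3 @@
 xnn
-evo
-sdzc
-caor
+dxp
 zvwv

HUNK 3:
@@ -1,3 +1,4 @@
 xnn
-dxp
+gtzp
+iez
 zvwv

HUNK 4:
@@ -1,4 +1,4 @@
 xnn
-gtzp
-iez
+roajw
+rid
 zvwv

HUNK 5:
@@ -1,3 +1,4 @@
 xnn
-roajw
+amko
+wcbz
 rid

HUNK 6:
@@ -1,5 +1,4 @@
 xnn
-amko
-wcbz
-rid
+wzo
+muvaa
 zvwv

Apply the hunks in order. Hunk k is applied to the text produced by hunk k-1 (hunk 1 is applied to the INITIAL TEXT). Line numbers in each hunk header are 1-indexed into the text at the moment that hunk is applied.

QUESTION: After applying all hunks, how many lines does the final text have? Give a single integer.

Hunk 1: at line 2 remove [drbn,mfqm,zzf] add [sdzc,caor] -> 5 lines: xnn evo sdzc caor zvwv
Hunk 2: at line 1 remove [evo,sdzc,caor] add [dxp] -> 3 lines: xnn dxp zvwv
Hunk 3: at line 1 remove [dxp] add [gtzp,iez] -> 4 lines: xnn gtzp iez zvwv
Hunk 4: at line 1 remove [gtzp,iez] add [roajw,rid] -> 4 lines: xnn roajw rid zvwv
Hunk 5: at line 1 remove [roajw] add [amko,wcbz] -> 5 lines: xnn amko wcbz rid zvwv
Hunk 6: at line 1 remove [amko,wcbz,rid] add [wzo,muvaa] -> 4 lines: xnn wzo muvaa zvwv
Final line count: 4

Answer: 4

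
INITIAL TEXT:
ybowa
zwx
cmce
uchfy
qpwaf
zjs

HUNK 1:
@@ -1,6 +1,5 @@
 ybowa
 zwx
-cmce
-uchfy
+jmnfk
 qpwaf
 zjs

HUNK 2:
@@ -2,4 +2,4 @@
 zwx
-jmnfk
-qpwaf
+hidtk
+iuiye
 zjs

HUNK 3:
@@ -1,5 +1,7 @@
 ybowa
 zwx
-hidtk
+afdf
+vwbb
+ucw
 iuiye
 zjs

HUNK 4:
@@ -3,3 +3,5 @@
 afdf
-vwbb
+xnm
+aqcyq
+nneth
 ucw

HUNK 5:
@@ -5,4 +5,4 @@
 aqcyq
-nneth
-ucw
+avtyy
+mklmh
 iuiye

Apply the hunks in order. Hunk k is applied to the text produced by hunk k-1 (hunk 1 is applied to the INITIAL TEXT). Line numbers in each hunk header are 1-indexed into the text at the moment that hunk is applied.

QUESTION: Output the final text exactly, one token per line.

Answer: ybowa
zwx
afdf
xnm
aqcyq
avtyy
mklmh
iuiye
zjs

Derivation:
Hunk 1: at line 1 remove [cmce,uchfy] add [jmnfk] -> 5 lines: ybowa zwx jmnfk qpwaf zjs
Hunk 2: at line 2 remove [jmnfk,qpwaf] add [hidtk,iuiye] -> 5 lines: ybowa zwx hidtk iuiye zjs
Hunk 3: at line 1 remove [hidtk] add [afdf,vwbb,ucw] -> 7 lines: ybowa zwx afdf vwbb ucw iuiye zjs
Hunk 4: at line 3 remove [vwbb] add [xnm,aqcyq,nneth] -> 9 lines: ybowa zwx afdf xnm aqcyq nneth ucw iuiye zjs
Hunk 5: at line 5 remove [nneth,ucw] add [avtyy,mklmh] -> 9 lines: ybowa zwx afdf xnm aqcyq avtyy mklmh iuiye zjs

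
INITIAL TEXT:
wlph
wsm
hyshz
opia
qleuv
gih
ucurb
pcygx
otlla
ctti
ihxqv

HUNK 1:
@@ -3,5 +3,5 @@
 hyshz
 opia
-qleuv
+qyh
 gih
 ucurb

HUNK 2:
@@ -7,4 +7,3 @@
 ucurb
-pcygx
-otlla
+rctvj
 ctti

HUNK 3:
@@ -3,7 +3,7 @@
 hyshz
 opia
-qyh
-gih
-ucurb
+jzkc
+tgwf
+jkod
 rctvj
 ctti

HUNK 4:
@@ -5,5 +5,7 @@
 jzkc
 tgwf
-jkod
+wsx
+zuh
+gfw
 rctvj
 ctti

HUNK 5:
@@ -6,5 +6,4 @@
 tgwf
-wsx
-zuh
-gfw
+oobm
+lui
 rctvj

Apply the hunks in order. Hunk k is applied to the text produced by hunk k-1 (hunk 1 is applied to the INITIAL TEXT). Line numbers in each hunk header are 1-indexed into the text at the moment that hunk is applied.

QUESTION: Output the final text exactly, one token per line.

Answer: wlph
wsm
hyshz
opia
jzkc
tgwf
oobm
lui
rctvj
ctti
ihxqv

Derivation:
Hunk 1: at line 3 remove [qleuv] add [qyh] -> 11 lines: wlph wsm hyshz opia qyh gih ucurb pcygx otlla ctti ihxqv
Hunk 2: at line 7 remove [pcygx,otlla] add [rctvj] -> 10 lines: wlph wsm hyshz opia qyh gih ucurb rctvj ctti ihxqv
Hunk 3: at line 3 remove [qyh,gih,ucurb] add [jzkc,tgwf,jkod] -> 10 lines: wlph wsm hyshz opia jzkc tgwf jkod rctvj ctti ihxqv
Hunk 4: at line 5 remove [jkod] add [wsx,zuh,gfw] -> 12 lines: wlph wsm hyshz opia jzkc tgwf wsx zuh gfw rctvj ctti ihxqv
Hunk 5: at line 6 remove [wsx,zuh,gfw] add [oobm,lui] -> 11 lines: wlph wsm hyshz opia jzkc tgwf oobm lui rctvj ctti ihxqv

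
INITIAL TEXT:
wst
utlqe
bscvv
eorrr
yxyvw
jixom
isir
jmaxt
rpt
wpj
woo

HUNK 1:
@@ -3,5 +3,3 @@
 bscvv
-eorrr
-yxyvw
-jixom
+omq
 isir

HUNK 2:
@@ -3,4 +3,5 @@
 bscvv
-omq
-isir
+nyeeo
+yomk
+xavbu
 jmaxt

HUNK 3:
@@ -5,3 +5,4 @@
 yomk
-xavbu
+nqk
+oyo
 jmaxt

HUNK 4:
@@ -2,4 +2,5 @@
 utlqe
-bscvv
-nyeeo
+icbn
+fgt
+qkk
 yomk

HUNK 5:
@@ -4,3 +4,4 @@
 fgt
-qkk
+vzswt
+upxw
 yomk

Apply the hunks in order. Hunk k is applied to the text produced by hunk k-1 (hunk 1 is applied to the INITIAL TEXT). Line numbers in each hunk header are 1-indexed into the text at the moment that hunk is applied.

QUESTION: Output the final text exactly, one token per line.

Answer: wst
utlqe
icbn
fgt
vzswt
upxw
yomk
nqk
oyo
jmaxt
rpt
wpj
woo

Derivation:
Hunk 1: at line 3 remove [eorrr,yxyvw,jixom] add [omq] -> 9 lines: wst utlqe bscvv omq isir jmaxt rpt wpj woo
Hunk 2: at line 3 remove [omq,isir] add [nyeeo,yomk,xavbu] -> 10 lines: wst utlqe bscvv nyeeo yomk xavbu jmaxt rpt wpj woo
Hunk 3: at line 5 remove [xavbu] add [nqk,oyo] -> 11 lines: wst utlqe bscvv nyeeo yomk nqk oyo jmaxt rpt wpj woo
Hunk 4: at line 2 remove [bscvv,nyeeo] add [icbn,fgt,qkk] -> 12 lines: wst utlqe icbn fgt qkk yomk nqk oyo jmaxt rpt wpj woo
Hunk 5: at line 4 remove [qkk] add [vzswt,upxw] -> 13 lines: wst utlqe icbn fgt vzswt upxw yomk nqk oyo jmaxt rpt wpj woo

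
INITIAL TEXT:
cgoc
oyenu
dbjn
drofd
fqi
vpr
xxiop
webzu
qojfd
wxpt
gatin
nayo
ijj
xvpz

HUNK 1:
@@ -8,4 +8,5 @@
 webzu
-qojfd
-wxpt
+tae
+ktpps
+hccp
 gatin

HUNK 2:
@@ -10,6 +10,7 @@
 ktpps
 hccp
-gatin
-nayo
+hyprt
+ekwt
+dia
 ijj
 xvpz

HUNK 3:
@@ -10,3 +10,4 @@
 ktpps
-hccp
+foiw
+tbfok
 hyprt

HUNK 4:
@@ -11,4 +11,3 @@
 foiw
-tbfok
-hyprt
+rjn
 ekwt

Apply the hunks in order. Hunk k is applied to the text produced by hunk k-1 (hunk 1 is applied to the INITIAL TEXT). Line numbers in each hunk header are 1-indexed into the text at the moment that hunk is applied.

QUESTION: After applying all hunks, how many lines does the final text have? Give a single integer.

Hunk 1: at line 8 remove [qojfd,wxpt] add [tae,ktpps,hccp] -> 15 lines: cgoc oyenu dbjn drofd fqi vpr xxiop webzu tae ktpps hccp gatin nayo ijj xvpz
Hunk 2: at line 10 remove [gatin,nayo] add [hyprt,ekwt,dia] -> 16 lines: cgoc oyenu dbjn drofd fqi vpr xxiop webzu tae ktpps hccp hyprt ekwt dia ijj xvpz
Hunk 3: at line 10 remove [hccp] add [foiw,tbfok] -> 17 lines: cgoc oyenu dbjn drofd fqi vpr xxiop webzu tae ktpps foiw tbfok hyprt ekwt dia ijj xvpz
Hunk 4: at line 11 remove [tbfok,hyprt] add [rjn] -> 16 lines: cgoc oyenu dbjn drofd fqi vpr xxiop webzu tae ktpps foiw rjn ekwt dia ijj xvpz
Final line count: 16

Answer: 16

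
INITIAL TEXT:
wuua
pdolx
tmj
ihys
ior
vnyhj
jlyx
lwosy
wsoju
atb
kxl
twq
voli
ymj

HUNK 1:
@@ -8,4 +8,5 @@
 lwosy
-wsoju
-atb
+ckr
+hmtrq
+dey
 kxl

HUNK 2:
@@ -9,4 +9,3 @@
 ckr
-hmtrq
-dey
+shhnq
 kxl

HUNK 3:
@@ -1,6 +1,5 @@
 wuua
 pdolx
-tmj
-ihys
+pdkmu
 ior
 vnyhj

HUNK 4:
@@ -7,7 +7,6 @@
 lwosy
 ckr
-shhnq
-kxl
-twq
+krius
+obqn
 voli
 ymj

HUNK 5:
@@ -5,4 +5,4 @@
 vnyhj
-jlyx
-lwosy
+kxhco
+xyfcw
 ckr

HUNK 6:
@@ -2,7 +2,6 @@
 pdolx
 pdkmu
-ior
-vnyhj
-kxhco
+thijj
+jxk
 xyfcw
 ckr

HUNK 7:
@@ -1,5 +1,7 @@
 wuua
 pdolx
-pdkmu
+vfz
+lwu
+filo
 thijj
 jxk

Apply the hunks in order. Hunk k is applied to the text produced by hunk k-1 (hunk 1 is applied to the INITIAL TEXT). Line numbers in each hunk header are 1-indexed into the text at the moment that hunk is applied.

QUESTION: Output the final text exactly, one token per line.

Hunk 1: at line 8 remove [wsoju,atb] add [ckr,hmtrq,dey] -> 15 lines: wuua pdolx tmj ihys ior vnyhj jlyx lwosy ckr hmtrq dey kxl twq voli ymj
Hunk 2: at line 9 remove [hmtrq,dey] add [shhnq] -> 14 lines: wuua pdolx tmj ihys ior vnyhj jlyx lwosy ckr shhnq kxl twq voli ymj
Hunk 3: at line 1 remove [tmj,ihys] add [pdkmu] -> 13 lines: wuua pdolx pdkmu ior vnyhj jlyx lwosy ckr shhnq kxl twq voli ymj
Hunk 4: at line 7 remove [shhnq,kxl,twq] add [krius,obqn] -> 12 lines: wuua pdolx pdkmu ior vnyhj jlyx lwosy ckr krius obqn voli ymj
Hunk 5: at line 5 remove [jlyx,lwosy] add [kxhco,xyfcw] -> 12 lines: wuua pdolx pdkmu ior vnyhj kxhco xyfcw ckr krius obqn voli ymj
Hunk 6: at line 2 remove [ior,vnyhj,kxhco] add [thijj,jxk] -> 11 lines: wuua pdolx pdkmu thijj jxk xyfcw ckr krius obqn voli ymj
Hunk 7: at line 1 remove [pdkmu] add [vfz,lwu,filo] -> 13 lines: wuua pdolx vfz lwu filo thijj jxk xyfcw ckr krius obqn voli ymj

Answer: wuua
pdolx
vfz
lwu
filo
thijj
jxk
xyfcw
ckr
krius
obqn
voli
ymj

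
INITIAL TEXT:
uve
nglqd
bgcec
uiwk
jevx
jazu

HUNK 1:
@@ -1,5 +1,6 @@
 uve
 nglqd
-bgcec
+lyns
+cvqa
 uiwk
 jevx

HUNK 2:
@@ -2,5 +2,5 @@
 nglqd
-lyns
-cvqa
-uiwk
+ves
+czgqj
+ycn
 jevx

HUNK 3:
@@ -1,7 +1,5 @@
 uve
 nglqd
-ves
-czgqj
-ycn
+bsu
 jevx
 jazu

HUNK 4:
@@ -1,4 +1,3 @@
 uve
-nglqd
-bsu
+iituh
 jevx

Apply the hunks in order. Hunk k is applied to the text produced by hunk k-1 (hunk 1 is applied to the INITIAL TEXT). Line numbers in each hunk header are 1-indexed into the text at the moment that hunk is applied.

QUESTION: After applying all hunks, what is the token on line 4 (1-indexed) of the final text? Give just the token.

Answer: jazu

Derivation:
Hunk 1: at line 1 remove [bgcec] add [lyns,cvqa] -> 7 lines: uve nglqd lyns cvqa uiwk jevx jazu
Hunk 2: at line 2 remove [lyns,cvqa,uiwk] add [ves,czgqj,ycn] -> 7 lines: uve nglqd ves czgqj ycn jevx jazu
Hunk 3: at line 1 remove [ves,czgqj,ycn] add [bsu] -> 5 lines: uve nglqd bsu jevx jazu
Hunk 4: at line 1 remove [nglqd,bsu] add [iituh] -> 4 lines: uve iituh jevx jazu
Final line 4: jazu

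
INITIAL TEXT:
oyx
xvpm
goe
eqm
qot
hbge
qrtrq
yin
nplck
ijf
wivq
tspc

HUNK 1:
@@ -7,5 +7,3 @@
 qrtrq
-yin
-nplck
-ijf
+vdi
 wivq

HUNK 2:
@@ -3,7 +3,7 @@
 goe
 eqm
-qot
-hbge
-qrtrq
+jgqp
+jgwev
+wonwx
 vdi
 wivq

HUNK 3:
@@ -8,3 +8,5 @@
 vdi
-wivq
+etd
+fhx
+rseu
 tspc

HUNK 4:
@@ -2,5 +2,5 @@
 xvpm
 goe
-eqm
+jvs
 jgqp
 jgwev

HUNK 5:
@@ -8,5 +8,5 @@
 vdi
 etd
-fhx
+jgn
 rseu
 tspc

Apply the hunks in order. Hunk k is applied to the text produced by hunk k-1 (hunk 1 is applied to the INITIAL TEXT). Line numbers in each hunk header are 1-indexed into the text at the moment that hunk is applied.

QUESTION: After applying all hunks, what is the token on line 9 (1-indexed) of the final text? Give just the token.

Hunk 1: at line 7 remove [yin,nplck,ijf] add [vdi] -> 10 lines: oyx xvpm goe eqm qot hbge qrtrq vdi wivq tspc
Hunk 2: at line 3 remove [qot,hbge,qrtrq] add [jgqp,jgwev,wonwx] -> 10 lines: oyx xvpm goe eqm jgqp jgwev wonwx vdi wivq tspc
Hunk 3: at line 8 remove [wivq] add [etd,fhx,rseu] -> 12 lines: oyx xvpm goe eqm jgqp jgwev wonwx vdi etd fhx rseu tspc
Hunk 4: at line 2 remove [eqm] add [jvs] -> 12 lines: oyx xvpm goe jvs jgqp jgwev wonwx vdi etd fhx rseu tspc
Hunk 5: at line 8 remove [fhx] add [jgn] -> 12 lines: oyx xvpm goe jvs jgqp jgwev wonwx vdi etd jgn rseu tspc
Final line 9: etd

Answer: etd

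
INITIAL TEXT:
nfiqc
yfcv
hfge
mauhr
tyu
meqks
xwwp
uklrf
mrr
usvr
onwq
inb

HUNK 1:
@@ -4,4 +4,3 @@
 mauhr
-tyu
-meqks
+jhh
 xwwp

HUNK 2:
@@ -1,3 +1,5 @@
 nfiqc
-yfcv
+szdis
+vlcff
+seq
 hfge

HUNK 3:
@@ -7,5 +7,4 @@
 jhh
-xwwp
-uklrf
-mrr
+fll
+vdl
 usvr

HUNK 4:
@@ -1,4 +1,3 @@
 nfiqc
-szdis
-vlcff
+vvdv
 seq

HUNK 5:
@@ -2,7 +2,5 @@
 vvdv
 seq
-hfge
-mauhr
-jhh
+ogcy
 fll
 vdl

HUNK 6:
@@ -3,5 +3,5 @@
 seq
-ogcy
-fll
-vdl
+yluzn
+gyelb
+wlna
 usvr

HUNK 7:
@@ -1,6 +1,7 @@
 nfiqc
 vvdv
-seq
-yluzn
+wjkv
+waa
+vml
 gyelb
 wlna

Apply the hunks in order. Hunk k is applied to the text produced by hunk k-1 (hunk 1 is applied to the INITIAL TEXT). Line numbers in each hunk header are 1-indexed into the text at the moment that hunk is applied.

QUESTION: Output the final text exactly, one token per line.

Hunk 1: at line 4 remove [tyu,meqks] add [jhh] -> 11 lines: nfiqc yfcv hfge mauhr jhh xwwp uklrf mrr usvr onwq inb
Hunk 2: at line 1 remove [yfcv] add [szdis,vlcff,seq] -> 13 lines: nfiqc szdis vlcff seq hfge mauhr jhh xwwp uklrf mrr usvr onwq inb
Hunk 3: at line 7 remove [xwwp,uklrf,mrr] add [fll,vdl] -> 12 lines: nfiqc szdis vlcff seq hfge mauhr jhh fll vdl usvr onwq inb
Hunk 4: at line 1 remove [szdis,vlcff] add [vvdv] -> 11 lines: nfiqc vvdv seq hfge mauhr jhh fll vdl usvr onwq inb
Hunk 5: at line 2 remove [hfge,mauhr,jhh] add [ogcy] -> 9 lines: nfiqc vvdv seq ogcy fll vdl usvr onwq inb
Hunk 6: at line 3 remove [ogcy,fll,vdl] add [yluzn,gyelb,wlna] -> 9 lines: nfiqc vvdv seq yluzn gyelb wlna usvr onwq inb
Hunk 7: at line 1 remove [seq,yluzn] add [wjkv,waa,vml] -> 10 lines: nfiqc vvdv wjkv waa vml gyelb wlna usvr onwq inb

Answer: nfiqc
vvdv
wjkv
waa
vml
gyelb
wlna
usvr
onwq
inb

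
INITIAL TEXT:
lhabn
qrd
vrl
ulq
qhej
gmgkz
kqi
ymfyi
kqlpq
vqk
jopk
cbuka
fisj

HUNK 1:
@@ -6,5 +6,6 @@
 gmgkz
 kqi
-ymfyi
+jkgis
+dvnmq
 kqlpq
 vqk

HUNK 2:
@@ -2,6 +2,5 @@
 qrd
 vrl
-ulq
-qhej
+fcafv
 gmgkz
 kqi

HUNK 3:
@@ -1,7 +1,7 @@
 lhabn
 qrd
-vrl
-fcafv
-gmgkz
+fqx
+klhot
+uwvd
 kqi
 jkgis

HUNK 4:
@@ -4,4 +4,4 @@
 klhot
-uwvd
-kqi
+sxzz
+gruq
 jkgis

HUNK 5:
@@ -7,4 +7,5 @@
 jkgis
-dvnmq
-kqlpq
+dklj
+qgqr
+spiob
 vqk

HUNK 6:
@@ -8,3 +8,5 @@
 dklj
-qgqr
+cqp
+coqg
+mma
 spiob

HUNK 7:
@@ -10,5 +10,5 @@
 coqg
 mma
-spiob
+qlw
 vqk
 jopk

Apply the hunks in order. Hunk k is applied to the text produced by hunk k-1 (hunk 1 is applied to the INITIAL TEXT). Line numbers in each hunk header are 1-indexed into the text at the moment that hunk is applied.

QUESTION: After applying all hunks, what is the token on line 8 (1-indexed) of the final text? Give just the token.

Hunk 1: at line 6 remove [ymfyi] add [jkgis,dvnmq] -> 14 lines: lhabn qrd vrl ulq qhej gmgkz kqi jkgis dvnmq kqlpq vqk jopk cbuka fisj
Hunk 2: at line 2 remove [ulq,qhej] add [fcafv] -> 13 lines: lhabn qrd vrl fcafv gmgkz kqi jkgis dvnmq kqlpq vqk jopk cbuka fisj
Hunk 3: at line 1 remove [vrl,fcafv,gmgkz] add [fqx,klhot,uwvd] -> 13 lines: lhabn qrd fqx klhot uwvd kqi jkgis dvnmq kqlpq vqk jopk cbuka fisj
Hunk 4: at line 4 remove [uwvd,kqi] add [sxzz,gruq] -> 13 lines: lhabn qrd fqx klhot sxzz gruq jkgis dvnmq kqlpq vqk jopk cbuka fisj
Hunk 5: at line 7 remove [dvnmq,kqlpq] add [dklj,qgqr,spiob] -> 14 lines: lhabn qrd fqx klhot sxzz gruq jkgis dklj qgqr spiob vqk jopk cbuka fisj
Hunk 6: at line 8 remove [qgqr] add [cqp,coqg,mma] -> 16 lines: lhabn qrd fqx klhot sxzz gruq jkgis dklj cqp coqg mma spiob vqk jopk cbuka fisj
Hunk 7: at line 10 remove [spiob] add [qlw] -> 16 lines: lhabn qrd fqx klhot sxzz gruq jkgis dklj cqp coqg mma qlw vqk jopk cbuka fisj
Final line 8: dklj

Answer: dklj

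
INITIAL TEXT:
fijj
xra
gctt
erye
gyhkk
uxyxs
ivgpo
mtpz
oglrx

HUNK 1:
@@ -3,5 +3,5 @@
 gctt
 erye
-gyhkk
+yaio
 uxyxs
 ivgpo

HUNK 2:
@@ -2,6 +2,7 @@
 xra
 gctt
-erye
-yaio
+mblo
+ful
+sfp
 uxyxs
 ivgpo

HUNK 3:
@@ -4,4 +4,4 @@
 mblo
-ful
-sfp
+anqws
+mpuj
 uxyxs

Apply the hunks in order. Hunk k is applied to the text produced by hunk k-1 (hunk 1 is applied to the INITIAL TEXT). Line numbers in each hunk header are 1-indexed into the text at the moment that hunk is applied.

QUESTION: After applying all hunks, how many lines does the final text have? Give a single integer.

Answer: 10

Derivation:
Hunk 1: at line 3 remove [gyhkk] add [yaio] -> 9 lines: fijj xra gctt erye yaio uxyxs ivgpo mtpz oglrx
Hunk 2: at line 2 remove [erye,yaio] add [mblo,ful,sfp] -> 10 lines: fijj xra gctt mblo ful sfp uxyxs ivgpo mtpz oglrx
Hunk 3: at line 4 remove [ful,sfp] add [anqws,mpuj] -> 10 lines: fijj xra gctt mblo anqws mpuj uxyxs ivgpo mtpz oglrx
Final line count: 10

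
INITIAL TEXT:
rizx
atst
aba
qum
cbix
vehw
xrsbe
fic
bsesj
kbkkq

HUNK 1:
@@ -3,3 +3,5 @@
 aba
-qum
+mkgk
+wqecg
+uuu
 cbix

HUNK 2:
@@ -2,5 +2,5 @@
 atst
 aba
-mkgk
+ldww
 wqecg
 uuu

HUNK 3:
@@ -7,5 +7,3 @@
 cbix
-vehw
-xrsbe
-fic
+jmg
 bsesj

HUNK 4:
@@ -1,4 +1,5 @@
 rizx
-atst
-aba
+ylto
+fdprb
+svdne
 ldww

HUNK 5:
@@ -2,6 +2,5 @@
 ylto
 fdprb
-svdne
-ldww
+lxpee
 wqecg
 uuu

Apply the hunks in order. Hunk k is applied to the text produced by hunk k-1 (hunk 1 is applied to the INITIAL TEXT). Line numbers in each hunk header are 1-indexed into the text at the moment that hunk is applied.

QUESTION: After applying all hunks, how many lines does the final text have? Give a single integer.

Hunk 1: at line 3 remove [qum] add [mkgk,wqecg,uuu] -> 12 lines: rizx atst aba mkgk wqecg uuu cbix vehw xrsbe fic bsesj kbkkq
Hunk 2: at line 2 remove [mkgk] add [ldww] -> 12 lines: rizx atst aba ldww wqecg uuu cbix vehw xrsbe fic bsesj kbkkq
Hunk 3: at line 7 remove [vehw,xrsbe,fic] add [jmg] -> 10 lines: rizx atst aba ldww wqecg uuu cbix jmg bsesj kbkkq
Hunk 4: at line 1 remove [atst,aba] add [ylto,fdprb,svdne] -> 11 lines: rizx ylto fdprb svdne ldww wqecg uuu cbix jmg bsesj kbkkq
Hunk 5: at line 2 remove [svdne,ldww] add [lxpee] -> 10 lines: rizx ylto fdprb lxpee wqecg uuu cbix jmg bsesj kbkkq
Final line count: 10

Answer: 10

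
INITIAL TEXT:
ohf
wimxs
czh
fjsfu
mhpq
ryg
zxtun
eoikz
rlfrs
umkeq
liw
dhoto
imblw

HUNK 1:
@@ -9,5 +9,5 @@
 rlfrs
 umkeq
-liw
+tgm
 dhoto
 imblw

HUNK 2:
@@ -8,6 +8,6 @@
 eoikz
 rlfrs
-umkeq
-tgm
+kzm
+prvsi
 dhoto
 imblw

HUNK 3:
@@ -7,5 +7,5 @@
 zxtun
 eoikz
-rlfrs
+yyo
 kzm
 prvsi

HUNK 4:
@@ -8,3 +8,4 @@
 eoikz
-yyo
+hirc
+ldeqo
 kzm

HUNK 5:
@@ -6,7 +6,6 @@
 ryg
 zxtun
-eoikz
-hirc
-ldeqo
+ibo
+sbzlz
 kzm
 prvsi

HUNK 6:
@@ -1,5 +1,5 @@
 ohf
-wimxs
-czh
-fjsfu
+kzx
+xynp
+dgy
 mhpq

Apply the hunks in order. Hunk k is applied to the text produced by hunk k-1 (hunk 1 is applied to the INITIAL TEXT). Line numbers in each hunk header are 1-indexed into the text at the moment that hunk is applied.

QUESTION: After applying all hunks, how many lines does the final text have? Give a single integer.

Answer: 13

Derivation:
Hunk 1: at line 9 remove [liw] add [tgm] -> 13 lines: ohf wimxs czh fjsfu mhpq ryg zxtun eoikz rlfrs umkeq tgm dhoto imblw
Hunk 2: at line 8 remove [umkeq,tgm] add [kzm,prvsi] -> 13 lines: ohf wimxs czh fjsfu mhpq ryg zxtun eoikz rlfrs kzm prvsi dhoto imblw
Hunk 3: at line 7 remove [rlfrs] add [yyo] -> 13 lines: ohf wimxs czh fjsfu mhpq ryg zxtun eoikz yyo kzm prvsi dhoto imblw
Hunk 4: at line 8 remove [yyo] add [hirc,ldeqo] -> 14 lines: ohf wimxs czh fjsfu mhpq ryg zxtun eoikz hirc ldeqo kzm prvsi dhoto imblw
Hunk 5: at line 6 remove [eoikz,hirc,ldeqo] add [ibo,sbzlz] -> 13 lines: ohf wimxs czh fjsfu mhpq ryg zxtun ibo sbzlz kzm prvsi dhoto imblw
Hunk 6: at line 1 remove [wimxs,czh,fjsfu] add [kzx,xynp,dgy] -> 13 lines: ohf kzx xynp dgy mhpq ryg zxtun ibo sbzlz kzm prvsi dhoto imblw
Final line count: 13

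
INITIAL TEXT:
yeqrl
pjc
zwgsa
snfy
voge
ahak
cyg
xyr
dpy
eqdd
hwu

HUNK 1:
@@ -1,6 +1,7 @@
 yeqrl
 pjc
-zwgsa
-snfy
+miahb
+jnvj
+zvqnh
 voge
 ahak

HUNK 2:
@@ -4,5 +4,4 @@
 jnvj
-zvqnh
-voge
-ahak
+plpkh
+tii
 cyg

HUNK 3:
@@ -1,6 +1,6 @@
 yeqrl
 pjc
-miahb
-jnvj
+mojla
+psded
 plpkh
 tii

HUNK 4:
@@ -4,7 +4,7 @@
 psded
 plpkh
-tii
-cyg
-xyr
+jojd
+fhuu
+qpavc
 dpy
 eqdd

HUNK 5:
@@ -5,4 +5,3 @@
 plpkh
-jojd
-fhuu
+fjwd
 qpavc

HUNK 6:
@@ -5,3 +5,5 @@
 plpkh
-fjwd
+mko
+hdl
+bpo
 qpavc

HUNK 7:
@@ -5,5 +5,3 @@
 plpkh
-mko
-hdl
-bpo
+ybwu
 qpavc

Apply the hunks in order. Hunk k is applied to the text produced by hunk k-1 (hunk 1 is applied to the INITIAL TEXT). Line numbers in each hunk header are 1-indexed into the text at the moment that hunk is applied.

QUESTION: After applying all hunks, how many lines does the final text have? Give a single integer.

Answer: 10

Derivation:
Hunk 1: at line 1 remove [zwgsa,snfy] add [miahb,jnvj,zvqnh] -> 12 lines: yeqrl pjc miahb jnvj zvqnh voge ahak cyg xyr dpy eqdd hwu
Hunk 2: at line 4 remove [zvqnh,voge,ahak] add [plpkh,tii] -> 11 lines: yeqrl pjc miahb jnvj plpkh tii cyg xyr dpy eqdd hwu
Hunk 3: at line 1 remove [miahb,jnvj] add [mojla,psded] -> 11 lines: yeqrl pjc mojla psded plpkh tii cyg xyr dpy eqdd hwu
Hunk 4: at line 4 remove [tii,cyg,xyr] add [jojd,fhuu,qpavc] -> 11 lines: yeqrl pjc mojla psded plpkh jojd fhuu qpavc dpy eqdd hwu
Hunk 5: at line 5 remove [jojd,fhuu] add [fjwd] -> 10 lines: yeqrl pjc mojla psded plpkh fjwd qpavc dpy eqdd hwu
Hunk 6: at line 5 remove [fjwd] add [mko,hdl,bpo] -> 12 lines: yeqrl pjc mojla psded plpkh mko hdl bpo qpavc dpy eqdd hwu
Hunk 7: at line 5 remove [mko,hdl,bpo] add [ybwu] -> 10 lines: yeqrl pjc mojla psded plpkh ybwu qpavc dpy eqdd hwu
Final line count: 10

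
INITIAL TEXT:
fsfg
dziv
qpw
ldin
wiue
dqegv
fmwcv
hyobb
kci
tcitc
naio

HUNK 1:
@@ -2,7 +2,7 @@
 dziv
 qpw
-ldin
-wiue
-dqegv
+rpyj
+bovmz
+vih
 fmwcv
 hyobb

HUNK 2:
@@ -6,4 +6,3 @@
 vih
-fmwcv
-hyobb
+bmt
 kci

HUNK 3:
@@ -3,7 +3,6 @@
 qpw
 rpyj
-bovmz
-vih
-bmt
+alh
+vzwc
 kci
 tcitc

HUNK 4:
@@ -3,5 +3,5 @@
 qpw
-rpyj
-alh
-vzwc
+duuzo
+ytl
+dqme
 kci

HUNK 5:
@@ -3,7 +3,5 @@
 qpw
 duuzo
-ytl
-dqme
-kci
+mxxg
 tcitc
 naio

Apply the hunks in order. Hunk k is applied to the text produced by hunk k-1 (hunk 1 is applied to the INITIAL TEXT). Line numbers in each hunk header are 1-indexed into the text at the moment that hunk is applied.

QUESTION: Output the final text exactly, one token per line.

Answer: fsfg
dziv
qpw
duuzo
mxxg
tcitc
naio

Derivation:
Hunk 1: at line 2 remove [ldin,wiue,dqegv] add [rpyj,bovmz,vih] -> 11 lines: fsfg dziv qpw rpyj bovmz vih fmwcv hyobb kci tcitc naio
Hunk 2: at line 6 remove [fmwcv,hyobb] add [bmt] -> 10 lines: fsfg dziv qpw rpyj bovmz vih bmt kci tcitc naio
Hunk 3: at line 3 remove [bovmz,vih,bmt] add [alh,vzwc] -> 9 lines: fsfg dziv qpw rpyj alh vzwc kci tcitc naio
Hunk 4: at line 3 remove [rpyj,alh,vzwc] add [duuzo,ytl,dqme] -> 9 lines: fsfg dziv qpw duuzo ytl dqme kci tcitc naio
Hunk 5: at line 3 remove [ytl,dqme,kci] add [mxxg] -> 7 lines: fsfg dziv qpw duuzo mxxg tcitc naio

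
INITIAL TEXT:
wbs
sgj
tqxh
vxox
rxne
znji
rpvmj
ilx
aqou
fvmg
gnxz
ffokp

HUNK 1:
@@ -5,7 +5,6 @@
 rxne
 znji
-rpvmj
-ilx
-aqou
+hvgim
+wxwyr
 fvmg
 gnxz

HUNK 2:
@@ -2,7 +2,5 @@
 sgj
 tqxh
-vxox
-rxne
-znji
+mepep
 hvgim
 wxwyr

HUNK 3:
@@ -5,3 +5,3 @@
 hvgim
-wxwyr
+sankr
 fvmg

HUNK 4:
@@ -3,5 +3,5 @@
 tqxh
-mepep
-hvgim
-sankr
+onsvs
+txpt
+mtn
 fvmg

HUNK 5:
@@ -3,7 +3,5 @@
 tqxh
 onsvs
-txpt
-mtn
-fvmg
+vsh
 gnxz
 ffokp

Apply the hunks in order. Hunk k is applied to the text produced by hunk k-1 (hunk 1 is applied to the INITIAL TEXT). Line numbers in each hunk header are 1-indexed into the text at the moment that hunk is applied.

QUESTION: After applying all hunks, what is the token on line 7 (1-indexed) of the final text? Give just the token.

Answer: ffokp

Derivation:
Hunk 1: at line 5 remove [rpvmj,ilx,aqou] add [hvgim,wxwyr] -> 11 lines: wbs sgj tqxh vxox rxne znji hvgim wxwyr fvmg gnxz ffokp
Hunk 2: at line 2 remove [vxox,rxne,znji] add [mepep] -> 9 lines: wbs sgj tqxh mepep hvgim wxwyr fvmg gnxz ffokp
Hunk 3: at line 5 remove [wxwyr] add [sankr] -> 9 lines: wbs sgj tqxh mepep hvgim sankr fvmg gnxz ffokp
Hunk 4: at line 3 remove [mepep,hvgim,sankr] add [onsvs,txpt,mtn] -> 9 lines: wbs sgj tqxh onsvs txpt mtn fvmg gnxz ffokp
Hunk 5: at line 3 remove [txpt,mtn,fvmg] add [vsh] -> 7 lines: wbs sgj tqxh onsvs vsh gnxz ffokp
Final line 7: ffokp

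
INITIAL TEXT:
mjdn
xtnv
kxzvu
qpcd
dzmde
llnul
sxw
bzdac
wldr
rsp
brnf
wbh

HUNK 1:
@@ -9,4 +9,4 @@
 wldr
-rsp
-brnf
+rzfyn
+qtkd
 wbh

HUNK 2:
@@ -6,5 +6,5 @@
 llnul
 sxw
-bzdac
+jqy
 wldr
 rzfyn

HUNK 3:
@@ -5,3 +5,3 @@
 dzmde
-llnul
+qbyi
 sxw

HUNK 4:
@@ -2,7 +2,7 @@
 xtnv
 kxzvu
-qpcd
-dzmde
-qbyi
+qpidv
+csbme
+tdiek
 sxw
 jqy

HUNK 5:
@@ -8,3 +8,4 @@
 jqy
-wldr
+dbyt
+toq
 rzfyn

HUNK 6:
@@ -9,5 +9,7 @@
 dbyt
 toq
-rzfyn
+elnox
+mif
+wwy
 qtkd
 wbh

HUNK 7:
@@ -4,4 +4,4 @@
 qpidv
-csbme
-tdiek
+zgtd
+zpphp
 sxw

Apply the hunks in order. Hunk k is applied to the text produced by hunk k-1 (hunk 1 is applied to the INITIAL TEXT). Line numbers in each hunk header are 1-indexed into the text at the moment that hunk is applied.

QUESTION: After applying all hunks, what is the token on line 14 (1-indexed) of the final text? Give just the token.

Hunk 1: at line 9 remove [rsp,brnf] add [rzfyn,qtkd] -> 12 lines: mjdn xtnv kxzvu qpcd dzmde llnul sxw bzdac wldr rzfyn qtkd wbh
Hunk 2: at line 6 remove [bzdac] add [jqy] -> 12 lines: mjdn xtnv kxzvu qpcd dzmde llnul sxw jqy wldr rzfyn qtkd wbh
Hunk 3: at line 5 remove [llnul] add [qbyi] -> 12 lines: mjdn xtnv kxzvu qpcd dzmde qbyi sxw jqy wldr rzfyn qtkd wbh
Hunk 4: at line 2 remove [qpcd,dzmde,qbyi] add [qpidv,csbme,tdiek] -> 12 lines: mjdn xtnv kxzvu qpidv csbme tdiek sxw jqy wldr rzfyn qtkd wbh
Hunk 5: at line 8 remove [wldr] add [dbyt,toq] -> 13 lines: mjdn xtnv kxzvu qpidv csbme tdiek sxw jqy dbyt toq rzfyn qtkd wbh
Hunk 6: at line 9 remove [rzfyn] add [elnox,mif,wwy] -> 15 lines: mjdn xtnv kxzvu qpidv csbme tdiek sxw jqy dbyt toq elnox mif wwy qtkd wbh
Hunk 7: at line 4 remove [csbme,tdiek] add [zgtd,zpphp] -> 15 lines: mjdn xtnv kxzvu qpidv zgtd zpphp sxw jqy dbyt toq elnox mif wwy qtkd wbh
Final line 14: qtkd

Answer: qtkd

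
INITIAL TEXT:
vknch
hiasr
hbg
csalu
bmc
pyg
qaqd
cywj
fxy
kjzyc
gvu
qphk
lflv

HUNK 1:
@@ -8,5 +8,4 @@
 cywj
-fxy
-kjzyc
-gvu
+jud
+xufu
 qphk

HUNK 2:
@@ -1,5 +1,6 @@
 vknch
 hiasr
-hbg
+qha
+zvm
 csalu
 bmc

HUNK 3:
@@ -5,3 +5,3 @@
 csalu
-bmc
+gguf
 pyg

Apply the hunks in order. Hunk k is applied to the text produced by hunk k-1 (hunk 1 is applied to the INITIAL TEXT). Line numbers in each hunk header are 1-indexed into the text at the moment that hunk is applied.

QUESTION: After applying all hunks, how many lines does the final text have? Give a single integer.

Answer: 13

Derivation:
Hunk 1: at line 8 remove [fxy,kjzyc,gvu] add [jud,xufu] -> 12 lines: vknch hiasr hbg csalu bmc pyg qaqd cywj jud xufu qphk lflv
Hunk 2: at line 1 remove [hbg] add [qha,zvm] -> 13 lines: vknch hiasr qha zvm csalu bmc pyg qaqd cywj jud xufu qphk lflv
Hunk 3: at line 5 remove [bmc] add [gguf] -> 13 lines: vknch hiasr qha zvm csalu gguf pyg qaqd cywj jud xufu qphk lflv
Final line count: 13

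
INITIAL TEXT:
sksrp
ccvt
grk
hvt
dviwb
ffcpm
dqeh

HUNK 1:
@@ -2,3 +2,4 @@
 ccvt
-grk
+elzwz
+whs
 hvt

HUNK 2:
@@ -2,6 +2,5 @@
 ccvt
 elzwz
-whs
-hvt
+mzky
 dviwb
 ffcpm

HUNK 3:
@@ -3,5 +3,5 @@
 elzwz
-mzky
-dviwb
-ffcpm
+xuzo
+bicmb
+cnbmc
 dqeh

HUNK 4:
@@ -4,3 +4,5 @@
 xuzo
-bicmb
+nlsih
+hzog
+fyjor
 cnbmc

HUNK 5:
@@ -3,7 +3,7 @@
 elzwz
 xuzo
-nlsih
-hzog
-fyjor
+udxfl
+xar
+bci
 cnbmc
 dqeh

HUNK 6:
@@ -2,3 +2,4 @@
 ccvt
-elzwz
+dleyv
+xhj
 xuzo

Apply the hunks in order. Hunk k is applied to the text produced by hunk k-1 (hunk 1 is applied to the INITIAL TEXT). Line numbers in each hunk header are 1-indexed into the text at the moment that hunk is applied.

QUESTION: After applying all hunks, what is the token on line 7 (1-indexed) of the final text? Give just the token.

Hunk 1: at line 2 remove [grk] add [elzwz,whs] -> 8 lines: sksrp ccvt elzwz whs hvt dviwb ffcpm dqeh
Hunk 2: at line 2 remove [whs,hvt] add [mzky] -> 7 lines: sksrp ccvt elzwz mzky dviwb ffcpm dqeh
Hunk 3: at line 3 remove [mzky,dviwb,ffcpm] add [xuzo,bicmb,cnbmc] -> 7 lines: sksrp ccvt elzwz xuzo bicmb cnbmc dqeh
Hunk 4: at line 4 remove [bicmb] add [nlsih,hzog,fyjor] -> 9 lines: sksrp ccvt elzwz xuzo nlsih hzog fyjor cnbmc dqeh
Hunk 5: at line 3 remove [nlsih,hzog,fyjor] add [udxfl,xar,bci] -> 9 lines: sksrp ccvt elzwz xuzo udxfl xar bci cnbmc dqeh
Hunk 6: at line 2 remove [elzwz] add [dleyv,xhj] -> 10 lines: sksrp ccvt dleyv xhj xuzo udxfl xar bci cnbmc dqeh
Final line 7: xar

Answer: xar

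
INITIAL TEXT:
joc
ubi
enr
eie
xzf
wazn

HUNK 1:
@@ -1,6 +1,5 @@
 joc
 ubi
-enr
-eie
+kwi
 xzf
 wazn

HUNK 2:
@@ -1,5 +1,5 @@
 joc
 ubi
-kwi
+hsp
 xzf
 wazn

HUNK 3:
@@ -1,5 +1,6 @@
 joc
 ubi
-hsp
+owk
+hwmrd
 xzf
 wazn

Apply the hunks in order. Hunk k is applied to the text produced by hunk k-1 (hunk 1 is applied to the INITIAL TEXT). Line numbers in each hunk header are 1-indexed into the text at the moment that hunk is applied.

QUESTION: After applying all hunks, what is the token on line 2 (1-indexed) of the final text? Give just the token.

Answer: ubi

Derivation:
Hunk 1: at line 1 remove [enr,eie] add [kwi] -> 5 lines: joc ubi kwi xzf wazn
Hunk 2: at line 1 remove [kwi] add [hsp] -> 5 lines: joc ubi hsp xzf wazn
Hunk 3: at line 1 remove [hsp] add [owk,hwmrd] -> 6 lines: joc ubi owk hwmrd xzf wazn
Final line 2: ubi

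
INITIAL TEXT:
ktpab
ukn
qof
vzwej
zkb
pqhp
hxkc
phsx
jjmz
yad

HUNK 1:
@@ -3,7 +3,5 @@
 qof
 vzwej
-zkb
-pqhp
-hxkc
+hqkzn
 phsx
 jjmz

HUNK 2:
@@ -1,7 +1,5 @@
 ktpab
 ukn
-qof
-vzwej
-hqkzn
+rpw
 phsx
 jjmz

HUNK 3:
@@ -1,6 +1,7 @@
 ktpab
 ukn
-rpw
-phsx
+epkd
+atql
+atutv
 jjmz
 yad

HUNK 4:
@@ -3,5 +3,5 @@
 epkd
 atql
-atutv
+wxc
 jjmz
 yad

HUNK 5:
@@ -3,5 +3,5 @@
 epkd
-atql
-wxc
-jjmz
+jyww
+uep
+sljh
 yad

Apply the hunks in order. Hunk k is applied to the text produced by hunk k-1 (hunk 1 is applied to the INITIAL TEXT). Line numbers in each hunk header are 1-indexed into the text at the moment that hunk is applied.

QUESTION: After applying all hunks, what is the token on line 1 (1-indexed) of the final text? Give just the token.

Answer: ktpab

Derivation:
Hunk 1: at line 3 remove [zkb,pqhp,hxkc] add [hqkzn] -> 8 lines: ktpab ukn qof vzwej hqkzn phsx jjmz yad
Hunk 2: at line 1 remove [qof,vzwej,hqkzn] add [rpw] -> 6 lines: ktpab ukn rpw phsx jjmz yad
Hunk 3: at line 1 remove [rpw,phsx] add [epkd,atql,atutv] -> 7 lines: ktpab ukn epkd atql atutv jjmz yad
Hunk 4: at line 3 remove [atutv] add [wxc] -> 7 lines: ktpab ukn epkd atql wxc jjmz yad
Hunk 5: at line 3 remove [atql,wxc,jjmz] add [jyww,uep,sljh] -> 7 lines: ktpab ukn epkd jyww uep sljh yad
Final line 1: ktpab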